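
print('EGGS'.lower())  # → eggs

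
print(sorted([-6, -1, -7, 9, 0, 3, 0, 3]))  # [-7, -6, -1, 0, 0, 3, 3, 9]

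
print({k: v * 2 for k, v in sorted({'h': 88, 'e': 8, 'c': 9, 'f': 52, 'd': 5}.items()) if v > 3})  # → {'c': 18, 'd': 10, 'e': 16, 'f': 104, 'h': 176}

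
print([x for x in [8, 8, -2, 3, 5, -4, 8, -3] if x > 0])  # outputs [8, 8, 3, 5, 8]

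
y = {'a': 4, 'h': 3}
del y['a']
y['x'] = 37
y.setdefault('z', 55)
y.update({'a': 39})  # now {'h': 3, 'x': 37, 'z': 55, 'a': 39}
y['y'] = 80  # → {'h': 3, 'x': 37, 'z': 55, 'a': 39, 'y': 80}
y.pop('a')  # 39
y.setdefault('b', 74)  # 74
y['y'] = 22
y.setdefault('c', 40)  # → 40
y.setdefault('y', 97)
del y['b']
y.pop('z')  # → 55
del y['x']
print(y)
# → {'h': 3, 'y': 22, 'c': 40}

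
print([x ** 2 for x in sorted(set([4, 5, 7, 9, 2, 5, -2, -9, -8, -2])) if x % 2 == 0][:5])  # [64, 4, 4, 16]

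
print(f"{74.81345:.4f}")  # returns 74.8135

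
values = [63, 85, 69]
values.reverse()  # [69, 85, 63]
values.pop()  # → 63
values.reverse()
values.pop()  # 69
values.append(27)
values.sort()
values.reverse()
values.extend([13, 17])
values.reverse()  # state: [17, 13, 27, 85]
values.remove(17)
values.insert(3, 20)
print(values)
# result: [13, 27, 85, 20]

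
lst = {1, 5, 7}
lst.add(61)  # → {1, 5, 7, 61}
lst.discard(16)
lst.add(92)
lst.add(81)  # {1, 5, 7, 61, 81, 92}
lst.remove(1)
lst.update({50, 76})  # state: {5, 7, 50, 61, 76, 81, 92}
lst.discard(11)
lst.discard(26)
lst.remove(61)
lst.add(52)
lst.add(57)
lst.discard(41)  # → {5, 7, 50, 52, 57, 76, 81, 92}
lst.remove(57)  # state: {5, 7, 50, 52, 76, 81, 92}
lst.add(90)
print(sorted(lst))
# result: [5, 7, 50, 52, 76, 81, 90, 92]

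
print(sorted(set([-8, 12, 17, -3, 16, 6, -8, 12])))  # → [-8, -3, 6, 12, 16, 17]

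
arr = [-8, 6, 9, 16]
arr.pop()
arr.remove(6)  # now [-8, 9]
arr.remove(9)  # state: [-8]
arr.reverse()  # [-8]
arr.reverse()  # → [-8]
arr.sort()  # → [-8]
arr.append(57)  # [-8, 57]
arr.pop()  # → 57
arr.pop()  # -8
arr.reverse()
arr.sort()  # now []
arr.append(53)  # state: [53]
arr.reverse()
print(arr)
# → [53]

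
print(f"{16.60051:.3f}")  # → 16.601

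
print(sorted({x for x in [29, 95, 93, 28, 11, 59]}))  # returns [11, 28, 29, 59, 93, 95]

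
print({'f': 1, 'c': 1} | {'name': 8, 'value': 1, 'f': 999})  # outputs {'f': 999, 'c': 1, 'name': 8, 'value': 1}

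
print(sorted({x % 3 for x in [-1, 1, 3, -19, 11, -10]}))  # [0, 1, 2]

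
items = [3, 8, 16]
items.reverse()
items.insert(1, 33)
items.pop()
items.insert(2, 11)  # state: [16, 33, 11, 8]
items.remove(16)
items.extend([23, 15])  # [33, 11, 8, 23, 15]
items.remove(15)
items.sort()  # [8, 11, 23, 33]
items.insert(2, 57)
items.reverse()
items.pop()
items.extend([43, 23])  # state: [33, 23, 57, 11, 43, 23]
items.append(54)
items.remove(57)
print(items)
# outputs [33, 23, 11, 43, 23, 54]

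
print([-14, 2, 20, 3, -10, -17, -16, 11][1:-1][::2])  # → [2, 3, -17]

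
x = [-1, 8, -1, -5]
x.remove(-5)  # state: [-1, 8, -1]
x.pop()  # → -1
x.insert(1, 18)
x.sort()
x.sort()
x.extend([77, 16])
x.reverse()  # [16, 77, 18, 8, -1]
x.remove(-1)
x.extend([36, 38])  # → [16, 77, 18, 8, 36, 38]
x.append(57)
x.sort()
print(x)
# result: [8, 16, 18, 36, 38, 57, 77]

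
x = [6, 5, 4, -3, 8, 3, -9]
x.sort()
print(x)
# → [-9, -3, 3, 4, 5, 6, 8]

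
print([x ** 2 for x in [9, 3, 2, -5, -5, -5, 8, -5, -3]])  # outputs [81, 9, 4, 25, 25, 25, 64, 25, 9]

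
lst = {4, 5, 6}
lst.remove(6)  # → {4, 5}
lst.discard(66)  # {4, 5}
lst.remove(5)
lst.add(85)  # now {4, 85}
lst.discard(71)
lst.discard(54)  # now {4, 85}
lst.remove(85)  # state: {4}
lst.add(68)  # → {4, 68}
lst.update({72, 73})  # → {4, 68, 72, 73}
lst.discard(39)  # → {4, 68, 72, 73}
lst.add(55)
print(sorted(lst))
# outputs [4, 55, 68, 72, 73]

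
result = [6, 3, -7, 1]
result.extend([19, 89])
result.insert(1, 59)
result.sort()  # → [-7, 1, 3, 6, 19, 59, 89]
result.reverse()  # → [89, 59, 19, 6, 3, 1, -7]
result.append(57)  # [89, 59, 19, 6, 3, 1, -7, 57]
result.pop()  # 57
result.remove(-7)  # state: [89, 59, 19, 6, 3, 1]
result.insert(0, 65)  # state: [65, 89, 59, 19, 6, 3, 1]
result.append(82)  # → [65, 89, 59, 19, 6, 3, 1, 82]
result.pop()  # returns 82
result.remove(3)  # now [65, 89, 59, 19, 6, 1]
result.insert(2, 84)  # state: [65, 89, 84, 59, 19, 6, 1]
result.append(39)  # [65, 89, 84, 59, 19, 6, 1, 39]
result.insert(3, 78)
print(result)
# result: [65, 89, 84, 78, 59, 19, 6, 1, 39]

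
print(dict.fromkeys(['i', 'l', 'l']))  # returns {'i': None, 'l': None}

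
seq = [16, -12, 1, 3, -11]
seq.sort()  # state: [-12, -11, 1, 3, 16]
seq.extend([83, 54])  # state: [-12, -11, 1, 3, 16, 83, 54]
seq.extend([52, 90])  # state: [-12, -11, 1, 3, 16, 83, 54, 52, 90]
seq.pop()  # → 90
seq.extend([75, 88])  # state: [-12, -11, 1, 3, 16, 83, 54, 52, 75, 88]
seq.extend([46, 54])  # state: [-12, -11, 1, 3, 16, 83, 54, 52, 75, 88, 46, 54]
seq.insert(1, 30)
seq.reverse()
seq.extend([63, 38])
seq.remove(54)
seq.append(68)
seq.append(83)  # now [46, 88, 75, 52, 54, 83, 16, 3, 1, -11, 30, -12, 63, 38, 68, 83]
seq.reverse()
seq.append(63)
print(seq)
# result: [83, 68, 38, 63, -12, 30, -11, 1, 3, 16, 83, 54, 52, 75, 88, 46, 63]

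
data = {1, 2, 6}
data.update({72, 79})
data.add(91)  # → {1, 2, 6, 72, 79, 91}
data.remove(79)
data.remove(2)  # {1, 6, 72, 91}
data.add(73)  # {1, 6, 72, 73, 91}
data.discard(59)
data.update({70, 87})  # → {1, 6, 70, 72, 73, 87, 91}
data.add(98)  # {1, 6, 70, 72, 73, 87, 91, 98}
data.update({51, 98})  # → {1, 6, 51, 70, 72, 73, 87, 91, 98}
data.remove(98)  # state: {1, 6, 51, 70, 72, 73, 87, 91}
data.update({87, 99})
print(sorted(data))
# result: [1, 6, 51, 70, 72, 73, 87, 91, 99]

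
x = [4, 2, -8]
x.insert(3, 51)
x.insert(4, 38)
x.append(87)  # [4, 2, -8, 51, 38, 87]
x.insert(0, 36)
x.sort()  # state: [-8, 2, 4, 36, 38, 51, 87]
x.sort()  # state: [-8, 2, 4, 36, 38, 51, 87]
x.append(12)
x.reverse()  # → [12, 87, 51, 38, 36, 4, 2, -8]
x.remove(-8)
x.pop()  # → 2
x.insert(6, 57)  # [12, 87, 51, 38, 36, 4, 57]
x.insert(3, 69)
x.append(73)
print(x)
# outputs [12, 87, 51, 69, 38, 36, 4, 57, 73]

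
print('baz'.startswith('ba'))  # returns True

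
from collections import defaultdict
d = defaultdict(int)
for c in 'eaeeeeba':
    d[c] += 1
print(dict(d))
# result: {'e': 5, 'a': 2, 'b': 1}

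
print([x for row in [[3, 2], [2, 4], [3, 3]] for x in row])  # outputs [3, 2, 2, 4, 3, 3]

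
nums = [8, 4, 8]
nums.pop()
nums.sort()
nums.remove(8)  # [4]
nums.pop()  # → 4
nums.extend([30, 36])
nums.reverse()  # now [36, 30]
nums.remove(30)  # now [36]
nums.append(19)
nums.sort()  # [19, 36]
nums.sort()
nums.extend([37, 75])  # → [19, 36, 37, 75]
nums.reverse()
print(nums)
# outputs [75, 37, 36, 19]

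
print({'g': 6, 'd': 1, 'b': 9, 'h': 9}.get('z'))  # None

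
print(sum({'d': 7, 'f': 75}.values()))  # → 82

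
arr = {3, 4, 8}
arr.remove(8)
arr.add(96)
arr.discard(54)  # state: {3, 4, 96}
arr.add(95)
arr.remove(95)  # {3, 4, 96}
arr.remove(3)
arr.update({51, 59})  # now {4, 51, 59, 96}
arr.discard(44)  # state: {4, 51, 59, 96}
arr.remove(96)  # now {4, 51, 59}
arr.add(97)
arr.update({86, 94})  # {4, 51, 59, 86, 94, 97}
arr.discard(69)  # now {4, 51, 59, 86, 94, 97}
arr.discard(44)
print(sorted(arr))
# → [4, 51, 59, 86, 94, 97]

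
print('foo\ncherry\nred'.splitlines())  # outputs ['foo', 'cherry', 'red']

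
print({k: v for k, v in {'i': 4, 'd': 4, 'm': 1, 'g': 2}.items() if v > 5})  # {}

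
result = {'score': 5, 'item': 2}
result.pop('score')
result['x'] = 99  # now {'item': 2, 'x': 99}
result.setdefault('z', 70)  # 70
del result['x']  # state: {'item': 2, 'z': 70}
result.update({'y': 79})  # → {'item': 2, 'z': 70, 'y': 79}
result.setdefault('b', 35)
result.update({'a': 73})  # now {'item': 2, 'z': 70, 'y': 79, 'b': 35, 'a': 73}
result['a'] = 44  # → {'item': 2, 'z': 70, 'y': 79, 'b': 35, 'a': 44}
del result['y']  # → {'item': 2, 'z': 70, 'b': 35, 'a': 44}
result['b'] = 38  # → {'item': 2, 'z': 70, 'b': 38, 'a': 44}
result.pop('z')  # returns 70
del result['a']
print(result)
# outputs {'item': 2, 'b': 38}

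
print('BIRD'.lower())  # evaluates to bird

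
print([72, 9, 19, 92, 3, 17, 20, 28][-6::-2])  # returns [19, 72]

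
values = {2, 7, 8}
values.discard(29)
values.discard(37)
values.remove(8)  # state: {2, 7}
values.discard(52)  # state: {2, 7}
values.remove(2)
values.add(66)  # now {7, 66}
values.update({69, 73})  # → {7, 66, 69, 73}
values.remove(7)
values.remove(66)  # {69, 73}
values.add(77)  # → {69, 73, 77}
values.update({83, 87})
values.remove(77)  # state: {69, 73, 83, 87}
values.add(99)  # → {69, 73, 83, 87, 99}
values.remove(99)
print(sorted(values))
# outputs [69, 73, 83, 87]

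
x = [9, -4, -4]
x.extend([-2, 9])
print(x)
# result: [9, -4, -4, -2, 9]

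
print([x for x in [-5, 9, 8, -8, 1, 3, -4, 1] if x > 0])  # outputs [9, 8, 1, 3, 1]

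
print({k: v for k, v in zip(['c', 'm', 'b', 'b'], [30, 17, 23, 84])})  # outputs {'c': 30, 'm': 17, 'b': 84}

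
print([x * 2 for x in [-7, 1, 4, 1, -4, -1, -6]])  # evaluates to [-14, 2, 8, 2, -8, -2, -12]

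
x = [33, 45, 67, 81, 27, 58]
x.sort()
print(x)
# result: [27, 33, 45, 58, 67, 81]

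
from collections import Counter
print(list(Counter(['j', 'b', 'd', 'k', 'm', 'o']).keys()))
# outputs ['j', 'b', 'd', 'k', 'm', 'o']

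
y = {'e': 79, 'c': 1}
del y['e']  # {'c': 1}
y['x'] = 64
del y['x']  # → {'c': 1}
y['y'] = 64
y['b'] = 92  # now {'c': 1, 'y': 64, 'b': 92}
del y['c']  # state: {'y': 64, 'b': 92}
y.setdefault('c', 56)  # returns 56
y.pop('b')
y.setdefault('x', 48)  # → 48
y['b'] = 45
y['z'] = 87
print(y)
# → {'y': 64, 'c': 56, 'x': 48, 'b': 45, 'z': 87}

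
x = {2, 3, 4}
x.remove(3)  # {2, 4}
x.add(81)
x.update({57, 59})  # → {2, 4, 57, 59, 81}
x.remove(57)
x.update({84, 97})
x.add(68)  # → {2, 4, 59, 68, 81, 84, 97}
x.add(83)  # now {2, 4, 59, 68, 81, 83, 84, 97}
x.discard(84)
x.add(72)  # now {2, 4, 59, 68, 72, 81, 83, 97}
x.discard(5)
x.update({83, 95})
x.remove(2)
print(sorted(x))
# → [4, 59, 68, 72, 81, 83, 95, 97]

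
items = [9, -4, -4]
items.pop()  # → -4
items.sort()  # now [-4, 9]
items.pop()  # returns 9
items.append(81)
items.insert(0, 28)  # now [28, -4, 81]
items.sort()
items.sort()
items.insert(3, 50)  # [-4, 28, 81, 50]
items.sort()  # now [-4, 28, 50, 81]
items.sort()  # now [-4, 28, 50, 81]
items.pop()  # 81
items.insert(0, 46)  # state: [46, -4, 28, 50]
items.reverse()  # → [50, 28, -4, 46]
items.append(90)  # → [50, 28, -4, 46, 90]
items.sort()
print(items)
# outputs [-4, 28, 46, 50, 90]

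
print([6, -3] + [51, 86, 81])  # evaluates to [6, -3, 51, 86, 81]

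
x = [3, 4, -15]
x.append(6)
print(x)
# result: [3, 4, -15, 6]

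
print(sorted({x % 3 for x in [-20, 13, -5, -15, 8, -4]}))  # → [0, 1, 2]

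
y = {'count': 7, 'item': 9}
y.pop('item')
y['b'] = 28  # {'count': 7, 'b': 28}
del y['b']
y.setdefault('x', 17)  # 17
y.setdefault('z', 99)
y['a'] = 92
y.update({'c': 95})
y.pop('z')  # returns 99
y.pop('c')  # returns 95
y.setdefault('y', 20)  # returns 20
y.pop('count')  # 7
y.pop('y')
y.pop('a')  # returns 92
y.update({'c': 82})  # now {'x': 17, 'c': 82}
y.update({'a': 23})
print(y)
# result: {'x': 17, 'c': 82, 'a': 23}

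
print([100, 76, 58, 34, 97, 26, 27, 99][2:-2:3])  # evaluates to [58, 26]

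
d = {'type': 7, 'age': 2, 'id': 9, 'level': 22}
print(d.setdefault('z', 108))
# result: 108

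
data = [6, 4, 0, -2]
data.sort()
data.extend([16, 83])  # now [-2, 0, 4, 6, 16, 83]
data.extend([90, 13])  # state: [-2, 0, 4, 6, 16, 83, 90, 13]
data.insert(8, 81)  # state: [-2, 0, 4, 6, 16, 83, 90, 13, 81]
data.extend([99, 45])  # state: [-2, 0, 4, 6, 16, 83, 90, 13, 81, 99, 45]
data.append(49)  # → [-2, 0, 4, 6, 16, 83, 90, 13, 81, 99, 45, 49]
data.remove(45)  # [-2, 0, 4, 6, 16, 83, 90, 13, 81, 99, 49]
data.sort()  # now [-2, 0, 4, 6, 13, 16, 49, 81, 83, 90, 99]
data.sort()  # [-2, 0, 4, 6, 13, 16, 49, 81, 83, 90, 99]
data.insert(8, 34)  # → [-2, 0, 4, 6, 13, 16, 49, 81, 34, 83, 90, 99]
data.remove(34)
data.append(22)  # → [-2, 0, 4, 6, 13, 16, 49, 81, 83, 90, 99, 22]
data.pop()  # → 22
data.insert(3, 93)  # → [-2, 0, 4, 93, 6, 13, 16, 49, 81, 83, 90, 99]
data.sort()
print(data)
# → [-2, 0, 4, 6, 13, 16, 49, 81, 83, 90, 93, 99]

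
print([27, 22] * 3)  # [27, 22, 27, 22, 27, 22]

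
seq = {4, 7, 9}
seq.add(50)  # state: {4, 7, 9, 50}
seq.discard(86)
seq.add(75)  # {4, 7, 9, 50, 75}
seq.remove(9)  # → {4, 7, 50, 75}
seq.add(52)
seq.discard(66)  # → {4, 7, 50, 52, 75}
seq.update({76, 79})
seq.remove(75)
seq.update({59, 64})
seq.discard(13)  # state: {4, 7, 50, 52, 59, 64, 76, 79}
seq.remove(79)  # {4, 7, 50, 52, 59, 64, 76}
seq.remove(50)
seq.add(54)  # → {4, 7, 52, 54, 59, 64, 76}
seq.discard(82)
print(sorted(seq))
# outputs [4, 7, 52, 54, 59, 64, 76]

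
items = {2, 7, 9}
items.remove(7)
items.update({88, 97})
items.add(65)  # {2, 9, 65, 88, 97}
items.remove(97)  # {2, 9, 65, 88}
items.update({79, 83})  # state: {2, 9, 65, 79, 83, 88}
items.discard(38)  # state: {2, 9, 65, 79, 83, 88}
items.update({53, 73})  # {2, 9, 53, 65, 73, 79, 83, 88}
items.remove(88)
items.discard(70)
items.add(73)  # {2, 9, 53, 65, 73, 79, 83}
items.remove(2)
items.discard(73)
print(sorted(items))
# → [9, 53, 65, 79, 83]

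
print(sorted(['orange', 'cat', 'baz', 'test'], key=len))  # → ['cat', 'baz', 'test', 'orange']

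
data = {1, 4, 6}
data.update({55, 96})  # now {1, 4, 6, 55, 96}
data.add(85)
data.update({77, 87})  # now {1, 4, 6, 55, 77, 85, 87, 96}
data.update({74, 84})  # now {1, 4, 6, 55, 74, 77, 84, 85, 87, 96}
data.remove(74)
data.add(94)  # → {1, 4, 6, 55, 77, 84, 85, 87, 94, 96}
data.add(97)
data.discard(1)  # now {4, 6, 55, 77, 84, 85, 87, 94, 96, 97}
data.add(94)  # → {4, 6, 55, 77, 84, 85, 87, 94, 96, 97}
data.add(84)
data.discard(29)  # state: {4, 6, 55, 77, 84, 85, 87, 94, 96, 97}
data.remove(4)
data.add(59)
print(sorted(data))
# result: [6, 55, 59, 77, 84, 85, 87, 94, 96, 97]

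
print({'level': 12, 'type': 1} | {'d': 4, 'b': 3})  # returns {'level': 12, 'type': 1, 'd': 4, 'b': 3}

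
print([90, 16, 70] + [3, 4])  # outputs [90, 16, 70, 3, 4]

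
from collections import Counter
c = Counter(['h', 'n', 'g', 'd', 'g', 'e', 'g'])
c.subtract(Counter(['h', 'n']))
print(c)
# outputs Counter({'g': 3, 'd': 1, 'e': 1, 'h': 0, 'n': 0})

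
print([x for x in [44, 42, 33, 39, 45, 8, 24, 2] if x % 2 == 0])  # [44, 42, 8, 24, 2]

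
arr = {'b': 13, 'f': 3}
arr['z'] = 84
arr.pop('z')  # 84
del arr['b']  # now {'f': 3}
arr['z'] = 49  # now {'f': 3, 'z': 49}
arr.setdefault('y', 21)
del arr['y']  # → {'f': 3, 'z': 49}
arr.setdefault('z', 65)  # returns 49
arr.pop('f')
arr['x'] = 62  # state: {'z': 49, 'x': 62}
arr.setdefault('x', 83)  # 62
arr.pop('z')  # 49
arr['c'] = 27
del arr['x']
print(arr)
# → {'c': 27}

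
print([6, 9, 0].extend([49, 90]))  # None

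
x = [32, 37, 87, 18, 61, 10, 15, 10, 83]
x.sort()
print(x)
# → [10, 10, 15, 18, 32, 37, 61, 83, 87]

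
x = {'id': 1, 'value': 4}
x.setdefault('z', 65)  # 65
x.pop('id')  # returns 1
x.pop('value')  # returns 4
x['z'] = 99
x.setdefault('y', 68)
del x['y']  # {'z': 99}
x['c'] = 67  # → {'z': 99, 'c': 67}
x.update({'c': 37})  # {'z': 99, 'c': 37}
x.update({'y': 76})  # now {'z': 99, 'c': 37, 'y': 76}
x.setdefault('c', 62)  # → 37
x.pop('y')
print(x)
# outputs {'z': 99, 'c': 37}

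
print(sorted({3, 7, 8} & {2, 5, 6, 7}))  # [7]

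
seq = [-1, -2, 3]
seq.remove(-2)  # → [-1, 3]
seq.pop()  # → 3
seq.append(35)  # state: [-1, 35]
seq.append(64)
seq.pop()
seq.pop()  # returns 35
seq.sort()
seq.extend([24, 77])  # [-1, 24, 77]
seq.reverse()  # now [77, 24, -1]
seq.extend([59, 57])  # [77, 24, -1, 59, 57]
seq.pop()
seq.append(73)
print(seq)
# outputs [77, 24, -1, 59, 73]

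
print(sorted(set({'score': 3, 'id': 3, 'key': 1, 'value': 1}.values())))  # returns [1, 3]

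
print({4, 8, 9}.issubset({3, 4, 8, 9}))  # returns True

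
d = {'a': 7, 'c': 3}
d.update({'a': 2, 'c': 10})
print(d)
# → {'a': 2, 'c': 10}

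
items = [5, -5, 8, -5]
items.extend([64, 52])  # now [5, -5, 8, -5, 64, 52]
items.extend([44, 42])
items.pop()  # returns 42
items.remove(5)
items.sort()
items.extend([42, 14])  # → [-5, -5, 8, 44, 52, 64, 42, 14]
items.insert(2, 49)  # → [-5, -5, 49, 8, 44, 52, 64, 42, 14]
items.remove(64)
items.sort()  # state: [-5, -5, 8, 14, 42, 44, 49, 52]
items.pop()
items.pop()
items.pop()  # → 44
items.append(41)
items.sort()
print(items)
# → [-5, -5, 8, 14, 41, 42]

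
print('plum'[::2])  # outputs pu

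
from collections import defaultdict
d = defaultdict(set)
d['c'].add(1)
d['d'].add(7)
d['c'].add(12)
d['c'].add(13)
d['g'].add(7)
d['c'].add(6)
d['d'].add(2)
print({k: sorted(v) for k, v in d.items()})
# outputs {'c': [1, 6, 12, 13], 'd': [2, 7], 'g': [7]}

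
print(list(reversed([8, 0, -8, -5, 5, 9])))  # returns [9, 5, -5, -8, 0, 8]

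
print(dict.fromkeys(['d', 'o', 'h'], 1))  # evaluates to {'d': 1, 'o': 1, 'h': 1}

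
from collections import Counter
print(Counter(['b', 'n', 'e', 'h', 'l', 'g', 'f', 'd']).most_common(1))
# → [('b', 1)]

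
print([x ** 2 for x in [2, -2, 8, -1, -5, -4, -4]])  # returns [4, 4, 64, 1, 25, 16, 16]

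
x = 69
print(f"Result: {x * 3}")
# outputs Result: 207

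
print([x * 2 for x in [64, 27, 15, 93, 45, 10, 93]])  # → [128, 54, 30, 186, 90, 20, 186]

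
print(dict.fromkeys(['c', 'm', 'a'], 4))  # {'c': 4, 'm': 4, 'a': 4}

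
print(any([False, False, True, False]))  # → True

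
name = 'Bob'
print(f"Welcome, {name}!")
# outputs Welcome, Bob!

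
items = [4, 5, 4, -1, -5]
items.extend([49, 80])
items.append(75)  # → [4, 5, 4, -1, -5, 49, 80, 75]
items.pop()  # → 75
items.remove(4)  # [5, 4, -1, -5, 49, 80]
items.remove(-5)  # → [5, 4, -1, 49, 80]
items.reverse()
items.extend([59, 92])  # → [80, 49, -1, 4, 5, 59, 92]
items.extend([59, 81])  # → [80, 49, -1, 4, 5, 59, 92, 59, 81]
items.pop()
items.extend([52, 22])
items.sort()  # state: [-1, 4, 5, 22, 49, 52, 59, 59, 80, 92]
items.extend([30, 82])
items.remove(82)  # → [-1, 4, 5, 22, 49, 52, 59, 59, 80, 92, 30]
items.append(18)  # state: [-1, 4, 5, 22, 49, 52, 59, 59, 80, 92, 30, 18]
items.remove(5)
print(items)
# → [-1, 4, 22, 49, 52, 59, 59, 80, 92, 30, 18]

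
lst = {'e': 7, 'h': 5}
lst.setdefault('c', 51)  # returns 51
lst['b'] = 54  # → {'e': 7, 'h': 5, 'c': 51, 'b': 54}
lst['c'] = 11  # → {'e': 7, 'h': 5, 'c': 11, 'b': 54}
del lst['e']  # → {'h': 5, 'c': 11, 'b': 54}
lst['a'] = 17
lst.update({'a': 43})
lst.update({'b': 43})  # {'h': 5, 'c': 11, 'b': 43, 'a': 43}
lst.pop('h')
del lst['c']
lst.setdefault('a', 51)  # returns 43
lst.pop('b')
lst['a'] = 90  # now {'a': 90}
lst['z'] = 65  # {'a': 90, 'z': 65}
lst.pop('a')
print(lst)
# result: {'z': 65}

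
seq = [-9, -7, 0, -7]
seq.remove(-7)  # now [-9, 0, -7]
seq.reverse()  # [-7, 0, -9]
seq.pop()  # -9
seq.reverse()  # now [0, -7]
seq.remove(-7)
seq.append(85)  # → [0, 85]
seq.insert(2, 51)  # [0, 85, 51]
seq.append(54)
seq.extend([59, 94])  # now [0, 85, 51, 54, 59, 94]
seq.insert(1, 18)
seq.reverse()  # [94, 59, 54, 51, 85, 18, 0]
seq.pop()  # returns 0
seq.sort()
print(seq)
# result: [18, 51, 54, 59, 85, 94]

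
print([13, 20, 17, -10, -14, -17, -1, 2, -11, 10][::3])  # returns [13, -10, -1, 10]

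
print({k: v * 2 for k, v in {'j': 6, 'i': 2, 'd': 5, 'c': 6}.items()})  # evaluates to {'j': 12, 'i': 4, 'd': 10, 'c': 12}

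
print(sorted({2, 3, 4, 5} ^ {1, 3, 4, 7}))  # [1, 2, 5, 7]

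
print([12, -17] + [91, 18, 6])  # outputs [12, -17, 91, 18, 6]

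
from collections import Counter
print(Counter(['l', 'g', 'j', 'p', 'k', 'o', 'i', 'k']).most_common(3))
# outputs [('k', 2), ('l', 1), ('g', 1)]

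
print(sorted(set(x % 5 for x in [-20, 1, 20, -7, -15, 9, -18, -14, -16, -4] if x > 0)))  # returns [0, 1, 4]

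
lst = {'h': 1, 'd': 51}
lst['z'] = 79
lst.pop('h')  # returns 1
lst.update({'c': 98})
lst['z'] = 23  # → {'d': 51, 'z': 23, 'c': 98}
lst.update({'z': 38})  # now {'d': 51, 'z': 38, 'c': 98}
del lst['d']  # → {'z': 38, 'c': 98}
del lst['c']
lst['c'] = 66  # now {'z': 38, 'c': 66}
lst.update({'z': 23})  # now {'z': 23, 'c': 66}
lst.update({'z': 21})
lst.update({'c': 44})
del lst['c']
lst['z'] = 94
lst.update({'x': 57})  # {'z': 94, 'x': 57}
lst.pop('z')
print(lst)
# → {'x': 57}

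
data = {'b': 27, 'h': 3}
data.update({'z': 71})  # {'b': 27, 'h': 3, 'z': 71}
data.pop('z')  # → 71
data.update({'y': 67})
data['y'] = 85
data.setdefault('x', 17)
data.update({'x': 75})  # {'b': 27, 'h': 3, 'y': 85, 'x': 75}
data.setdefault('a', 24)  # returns 24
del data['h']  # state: {'b': 27, 'y': 85, 'x': 75, 'a': 24}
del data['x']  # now {'b': 27, 'y': 85, 'a': 24}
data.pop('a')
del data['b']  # {'y': 85}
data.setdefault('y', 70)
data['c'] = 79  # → {'y': 85, 'c': 79}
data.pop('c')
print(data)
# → {'y': 85}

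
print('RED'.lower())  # red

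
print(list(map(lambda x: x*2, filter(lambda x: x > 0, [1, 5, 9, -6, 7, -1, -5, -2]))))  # [2, 10, 18, 14]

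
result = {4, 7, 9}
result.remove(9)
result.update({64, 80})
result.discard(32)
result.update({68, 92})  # {4, 7, 64, 68, 80, 92}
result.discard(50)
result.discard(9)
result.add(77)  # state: {4, 7, 64, 68, 77, 80, 92}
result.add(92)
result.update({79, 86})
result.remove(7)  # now {4, 64, 68, 77, 79, 80, 86, 92}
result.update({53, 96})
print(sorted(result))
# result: [4, 53, 64, 68, 77, 79, 80, 86, 92, 96]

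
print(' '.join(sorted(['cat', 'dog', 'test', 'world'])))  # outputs cat dog test world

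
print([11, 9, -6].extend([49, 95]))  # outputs None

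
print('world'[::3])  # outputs wl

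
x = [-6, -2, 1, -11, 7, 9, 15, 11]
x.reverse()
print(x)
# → [11, 15, 9, 7, -11, 1, -2, -6]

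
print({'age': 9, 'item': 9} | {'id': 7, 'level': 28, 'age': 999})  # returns {'age': 999, 'item': 9, 'id': 7, 'level': 28}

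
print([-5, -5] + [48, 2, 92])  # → [-5, -5, 48, 2, 92]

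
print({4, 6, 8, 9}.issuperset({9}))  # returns True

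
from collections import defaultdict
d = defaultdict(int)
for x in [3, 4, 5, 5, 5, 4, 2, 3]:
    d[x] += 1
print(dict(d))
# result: {3: 2, 4: 2, 5: 3, 2: 1}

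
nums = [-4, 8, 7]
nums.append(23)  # [-4, 8, 7, 23]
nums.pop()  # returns 23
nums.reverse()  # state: [7, 8, -4]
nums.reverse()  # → [-4, 8, 7]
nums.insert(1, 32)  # [-4, 32, 8, 7]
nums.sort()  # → [-4, 7, 8, 32]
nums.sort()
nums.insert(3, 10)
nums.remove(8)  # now [-4, 7, 10, 32]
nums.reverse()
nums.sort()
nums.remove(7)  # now [-4, 10, 32]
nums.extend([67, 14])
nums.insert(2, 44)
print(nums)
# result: [-4, 10, 44, 32, 67, 14]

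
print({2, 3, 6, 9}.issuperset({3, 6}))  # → True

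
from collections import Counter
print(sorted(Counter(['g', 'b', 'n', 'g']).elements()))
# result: ['b', 'g', 'g', 'n']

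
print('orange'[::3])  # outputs on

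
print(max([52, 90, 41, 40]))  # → 90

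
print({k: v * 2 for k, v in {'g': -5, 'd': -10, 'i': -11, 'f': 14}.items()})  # {'g': -10, 'd': -20, 'i': -22, 'f': 28}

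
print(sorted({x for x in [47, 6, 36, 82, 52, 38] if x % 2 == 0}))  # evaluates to [6, 36, 38, 52, 82]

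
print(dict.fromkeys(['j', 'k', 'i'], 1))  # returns {'j': 1, 'k': 1, 'i': 1}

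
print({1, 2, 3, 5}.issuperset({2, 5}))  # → True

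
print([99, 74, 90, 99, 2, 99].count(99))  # 3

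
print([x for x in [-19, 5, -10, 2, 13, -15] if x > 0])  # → [5, 2, 13]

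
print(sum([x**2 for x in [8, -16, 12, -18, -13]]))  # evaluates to 957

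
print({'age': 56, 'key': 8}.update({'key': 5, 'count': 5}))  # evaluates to None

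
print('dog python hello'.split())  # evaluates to ['dog', 'python', 'hello']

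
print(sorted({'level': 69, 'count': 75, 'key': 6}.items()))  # [('count', 75), ('key', 6), ('level', 69)]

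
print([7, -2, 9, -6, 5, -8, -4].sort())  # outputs None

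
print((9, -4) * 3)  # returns (9, -4, 9, -4, 9, -4)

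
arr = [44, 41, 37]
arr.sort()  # [37, 41, 44]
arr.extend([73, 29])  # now [37, 41, 44, 73, 29]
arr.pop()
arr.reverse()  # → [73, 44, 41, 37]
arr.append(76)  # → [73, 44, 41, 37, 76]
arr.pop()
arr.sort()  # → [37, 41, 44, 73]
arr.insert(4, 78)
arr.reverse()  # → [78, 73, 44, 41, 37]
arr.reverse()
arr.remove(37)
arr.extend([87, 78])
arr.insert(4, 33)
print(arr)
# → [41, 44, 73, 78, 33, 87, 78]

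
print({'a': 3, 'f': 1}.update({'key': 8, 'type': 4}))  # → None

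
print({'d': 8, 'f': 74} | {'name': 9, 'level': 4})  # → {'d': 8, 'f': 74, 'name': 9, 'level': 4}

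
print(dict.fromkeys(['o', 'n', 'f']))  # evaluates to {'o': None, 'n': None, 'f': None}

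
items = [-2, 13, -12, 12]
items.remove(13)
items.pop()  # 12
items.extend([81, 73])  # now [-2, -12, 81, 73]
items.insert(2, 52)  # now [-2, -12, 52, 81, 73]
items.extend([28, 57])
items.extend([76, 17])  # [-2, -12, 52, 81, 73, 28, 57, 76, 17]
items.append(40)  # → [-2, -12, 52, 81, 73, 28, 57, 76, 17, 40]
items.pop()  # 40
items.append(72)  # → [-2, -12, 52, 81, 73, 28, 57, 76, 17, 72]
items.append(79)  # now [-2, -12, 52, 81, 73, 28, 57, 76, 17, 72, 79]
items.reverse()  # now [79, 72, 17, 76, 57, 28, 73, 81, 52, -12, -2]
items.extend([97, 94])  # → [79, 72, 17, 76, 57, 28, 73, 81, 52, -12, -2, 97, 94]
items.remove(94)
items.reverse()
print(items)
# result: [97, -2, -12, 52, 81, 73, 28, 57, 76, 17, 72, 79]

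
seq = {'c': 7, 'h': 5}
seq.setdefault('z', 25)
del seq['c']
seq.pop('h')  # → 5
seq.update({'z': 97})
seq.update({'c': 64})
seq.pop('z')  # 97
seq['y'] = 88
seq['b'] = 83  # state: {'c': 64, 'y': 88, 'b': 83}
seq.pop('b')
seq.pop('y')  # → 88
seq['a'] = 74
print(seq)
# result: {'c': 64, 'a': 74}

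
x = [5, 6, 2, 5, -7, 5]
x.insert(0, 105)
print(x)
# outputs [105, 5, 6, 2, 5, -7, 5]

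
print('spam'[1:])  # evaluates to pam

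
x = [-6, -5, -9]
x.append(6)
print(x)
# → [-6, -5, -9, 6]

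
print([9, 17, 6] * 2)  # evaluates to [9, 17, 6, 9, 17, 6]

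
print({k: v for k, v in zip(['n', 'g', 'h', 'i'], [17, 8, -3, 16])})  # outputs {'n': 17, 'g': 8, 'h': -3, 'i': 16}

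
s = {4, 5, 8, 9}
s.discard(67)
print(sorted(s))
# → [4, 5, 8, 9]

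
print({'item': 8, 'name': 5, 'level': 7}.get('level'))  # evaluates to 7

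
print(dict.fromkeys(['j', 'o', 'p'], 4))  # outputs {'j': 4, 'o': 4, 'p': 4}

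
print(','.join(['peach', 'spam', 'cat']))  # peach,spam,cat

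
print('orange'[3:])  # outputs nge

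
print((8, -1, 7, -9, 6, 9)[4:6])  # (6, 9)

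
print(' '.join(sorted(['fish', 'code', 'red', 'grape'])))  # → code fish grape red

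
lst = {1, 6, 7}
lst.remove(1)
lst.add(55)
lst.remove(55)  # {6, 7}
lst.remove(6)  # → {7}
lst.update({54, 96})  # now {7, 54, 96}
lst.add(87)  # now {7, 54, 87, 96}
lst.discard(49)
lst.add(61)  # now {7, 54, 61, 87, 96}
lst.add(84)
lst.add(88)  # {7, 54, 61, 84, 87, 88, 96}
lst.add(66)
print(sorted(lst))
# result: [7, 54, 61, 66, 84, 87, 88, 96]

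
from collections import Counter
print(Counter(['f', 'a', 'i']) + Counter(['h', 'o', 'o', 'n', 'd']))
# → Counter({'o': 2, 'f': 1, 'a': 1, 'i': 1, 'h': 1, 'n': 1, 'd': 1})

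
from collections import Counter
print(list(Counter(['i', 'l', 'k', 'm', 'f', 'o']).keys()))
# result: ['i', 'l', 'k', 'm', 'f', 'o']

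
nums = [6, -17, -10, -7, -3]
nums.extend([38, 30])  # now [6, -17, -10, -7, -3, 38, 30]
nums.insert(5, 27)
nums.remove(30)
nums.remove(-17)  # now [6, -10, -7, -3, 27, 38]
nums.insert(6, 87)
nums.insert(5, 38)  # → [6, -10, -7, -3, 27, 38, 38, 87]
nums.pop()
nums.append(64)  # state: [6, -10, -7, -3, 27, 38, 38, 64]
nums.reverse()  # [64, 38, 38, 27, -3, -7, -10, 6]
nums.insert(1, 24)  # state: [64, 24, 38, 38, 27, -3, -7, -10, 6]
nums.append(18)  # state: [64, 24, 38, 38, 27, -3, -7, -10, 6, 18]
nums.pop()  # 18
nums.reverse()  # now [6, -10, -7, -3, 27, 38, 38, 24, 64]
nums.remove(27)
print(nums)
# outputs [6, -10, -7, -3, 38, 38, 24, 64]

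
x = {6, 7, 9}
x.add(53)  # {6, 7, 9, 53}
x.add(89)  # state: {6, 7, 9, 53, 89}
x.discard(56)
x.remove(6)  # {7, 9, 53, 89}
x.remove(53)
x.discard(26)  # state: {7, 9, 89}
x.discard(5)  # {7, 9, 89}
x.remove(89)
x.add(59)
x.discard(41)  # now {7, 9, 59}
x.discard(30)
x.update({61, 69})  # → {7, 9, 59, 61, 69}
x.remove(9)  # {7, 59, 61, 69}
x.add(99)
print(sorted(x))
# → [7, 59, 61, 69, 99]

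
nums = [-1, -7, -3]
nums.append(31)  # [-1, -7, -3, 31]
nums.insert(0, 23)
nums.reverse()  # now [31, -3, -7, -1, 23]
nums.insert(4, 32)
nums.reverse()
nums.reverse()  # [31, -3, -7, -1, 32, 23]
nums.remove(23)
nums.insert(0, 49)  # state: [49, 31, -3, -7, -1, 32]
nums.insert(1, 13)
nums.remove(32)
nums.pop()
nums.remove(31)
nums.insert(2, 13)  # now [49, 13, 13, -3, -7]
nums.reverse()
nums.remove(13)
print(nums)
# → [-7, -3, 13, 49]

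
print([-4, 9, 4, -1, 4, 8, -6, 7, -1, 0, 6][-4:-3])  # [7]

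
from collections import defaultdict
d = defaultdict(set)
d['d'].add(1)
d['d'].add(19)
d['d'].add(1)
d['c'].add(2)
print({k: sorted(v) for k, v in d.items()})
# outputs {'d': [1, 19], 'c': [2]}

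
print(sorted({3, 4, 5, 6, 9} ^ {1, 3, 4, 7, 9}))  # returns [1, 5, 6, 7]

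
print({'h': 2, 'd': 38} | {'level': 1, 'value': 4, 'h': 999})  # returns {'h': 999, 'd': 38, 'level': 1, 'value': 4}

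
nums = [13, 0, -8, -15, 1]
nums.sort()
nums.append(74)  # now [-15, -8, 0, 1, 13, 74]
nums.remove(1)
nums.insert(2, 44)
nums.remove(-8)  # [-15, 44, 0, 13, 74]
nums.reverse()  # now [74, 13, 0, 44, -15]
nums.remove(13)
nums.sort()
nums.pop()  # 74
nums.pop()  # 44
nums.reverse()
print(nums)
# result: [0, -15]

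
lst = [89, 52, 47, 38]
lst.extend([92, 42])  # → [89, 52, 47, 38, 92, 42]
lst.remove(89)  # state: [52, 47, 38, 92, 42]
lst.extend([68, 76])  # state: [52, 47, 38, 92, 42, 68, 76]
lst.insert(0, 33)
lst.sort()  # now [33, 38, 42, 47, 52, 68, 76, 92]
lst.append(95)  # [33, 38, 42, 47, 52, 68, 76, 92, 95]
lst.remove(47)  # [33, 38, 42, 52, 68, 76, 92, 95]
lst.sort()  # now [33, 38, 42, 52, 68, 76, 92, 95]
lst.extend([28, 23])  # [33, 38, 42, 52, 68, 76, 92, 95, 28, 23]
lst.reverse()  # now [23, 28, 95, 92, 76, 68, 52, 42, 38, 33]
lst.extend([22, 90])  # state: [23, 28, 95, 92, 76, 68, 52, 42, 38, 33, 22, 90]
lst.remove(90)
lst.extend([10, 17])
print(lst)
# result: [23, 28, 95, 92, 76, 68, 52, 42, 38, 33, 22, 10, 17]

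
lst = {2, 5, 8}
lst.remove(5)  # {2, 8}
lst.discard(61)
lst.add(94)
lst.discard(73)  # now {2, 8, 94}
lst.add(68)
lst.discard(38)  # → {2, 8, 68, 94}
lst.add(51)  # {2, 8, 51, 68, 94}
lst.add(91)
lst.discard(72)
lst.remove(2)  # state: {8, 51, 68, 91, 94}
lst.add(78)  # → {8, 51, 68, 78, 91, 94}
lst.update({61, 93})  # {8, 51, 61, 68, 78, 91, 93, 94}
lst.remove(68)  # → {8, 51, 61, 78, 91, 93, 94}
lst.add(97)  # {8, 51, 61, 78, 91, 93, 94, 97}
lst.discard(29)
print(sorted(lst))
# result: [8, 51, 61, 78, 91, 93, 94, 97]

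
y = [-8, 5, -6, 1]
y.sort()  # [-8, -6, 1, 5]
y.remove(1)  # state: [-8, -6, 5]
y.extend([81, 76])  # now [-8, -6, 5, 81, 76]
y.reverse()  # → [76, 81, 5, -6, -8]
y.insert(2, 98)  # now [76, 81, 98, 5, -6, -8]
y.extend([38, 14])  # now [76, 81, 98, 5, -6, -8, 38, 14]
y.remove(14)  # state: [76, 81, 98, 5, -6, -8, 38]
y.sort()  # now [-8, -6, 5, 38, 76, 81, 98]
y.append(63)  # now [-8, -6, 5, 38, 76, 81, 98, 63]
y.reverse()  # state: [63, 98, 81, 76, 38, 5, -6, -8]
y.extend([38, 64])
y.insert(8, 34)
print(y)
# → [63, 98, 81, 76, 38, 5, -6, -8, 34, 38, 64]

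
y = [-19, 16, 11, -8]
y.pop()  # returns -8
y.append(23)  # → [-19, 16, 11, 23]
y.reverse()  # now [23, 11, 16, -19]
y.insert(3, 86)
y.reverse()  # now [-19, 86, 16, 11, 23]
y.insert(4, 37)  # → [-19, 86, 16, 11, 37, 23]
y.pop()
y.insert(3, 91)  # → [-19, 86, 16, 91, 11, 37]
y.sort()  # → [-19, 11, 16, 37, 86, 91]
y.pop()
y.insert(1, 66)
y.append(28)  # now [-19, 66, 11, 16, 37, 86, 28]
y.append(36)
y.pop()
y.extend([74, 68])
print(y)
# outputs [-19, 66, 11, 16, 37, 86, 28, 74, 68]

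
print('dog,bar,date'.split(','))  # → ['dog', 'bar', 'date']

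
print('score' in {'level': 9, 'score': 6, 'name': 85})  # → True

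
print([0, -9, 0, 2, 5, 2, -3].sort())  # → None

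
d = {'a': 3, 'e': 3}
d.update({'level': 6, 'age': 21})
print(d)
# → {'a': 3, 'e': 3, 'level': 6, 'age': 21}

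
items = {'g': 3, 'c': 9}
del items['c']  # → {'g': 3}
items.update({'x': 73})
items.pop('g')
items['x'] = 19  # {'x': 19}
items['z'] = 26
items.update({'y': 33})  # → {'x': 19, 'z': 26, 'y': 33}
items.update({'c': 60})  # {'x': 19, 'z': 26, 'y': 33, 'c': 60}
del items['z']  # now {'x': 19, 'y': 33, 'c': 60}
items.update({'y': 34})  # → {'x': 19, 'y': 34, 'c': 60}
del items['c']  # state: {'x': 19, 'y': 34}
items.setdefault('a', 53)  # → 53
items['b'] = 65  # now {'x': 19, 'y': 34, 'a': 53, 'b': 65}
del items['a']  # {'x': 19, 'y': 34, 'b': 65}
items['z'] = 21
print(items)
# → {'x': 19, 'y': 34, 'b': 65, 'z': 21}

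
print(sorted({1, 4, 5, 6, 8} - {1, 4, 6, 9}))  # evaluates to [5, 8]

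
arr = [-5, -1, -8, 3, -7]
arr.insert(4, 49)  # [-5, -1, -8, 3, 49, -7]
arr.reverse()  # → [-7, 49, 3, -8, -1, -5]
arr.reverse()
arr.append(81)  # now [-5, -1, -8, 3, 49, -7, 81]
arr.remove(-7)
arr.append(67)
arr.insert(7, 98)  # [-5, -1, -8, 3, 49, 81, 67, 98]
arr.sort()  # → [-8, -5, -1, 3, 49, 67, 81, 98]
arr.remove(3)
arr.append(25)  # [-8, -5, -1, 49, 67, 81, 98, 25]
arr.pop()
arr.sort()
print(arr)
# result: [-8, -5, -1, 49, 67, 81, 98]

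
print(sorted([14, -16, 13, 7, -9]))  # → [-16, -9, 7, 13, 14]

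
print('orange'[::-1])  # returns egnaro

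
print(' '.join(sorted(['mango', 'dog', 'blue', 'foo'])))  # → blue dog foo mango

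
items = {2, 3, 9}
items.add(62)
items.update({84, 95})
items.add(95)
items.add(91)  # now {2, 3, 9, 62, 84, 91, 95}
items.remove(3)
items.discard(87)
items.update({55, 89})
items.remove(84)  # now {2, 9, 55, 62, 89, 91, 95}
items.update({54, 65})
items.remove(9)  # {2, 54, 55, 62, 65, 89, 91, 95}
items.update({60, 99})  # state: {2, 54, 55, 60, 62, 65, 89, 91, 95, 99}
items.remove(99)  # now {2, 54, 55, 60, 62, 65, 89, 91, 95}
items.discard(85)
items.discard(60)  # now {2, 54, 55, 62, 65, 89, 91, 95}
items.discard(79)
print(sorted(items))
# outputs [2, 54, 55, 62, 65, 89, 91, 95]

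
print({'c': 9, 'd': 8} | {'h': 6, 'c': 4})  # {'c': 4, 'd': 8, 'h': 6}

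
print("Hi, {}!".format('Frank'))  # Hi, Frank!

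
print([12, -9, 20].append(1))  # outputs None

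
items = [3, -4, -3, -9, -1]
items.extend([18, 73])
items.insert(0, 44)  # [44, 3, -4, -3, -9, -1, 18, 73]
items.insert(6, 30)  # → [44, 3, -4, -3, -9, -1, 30, 18, 73]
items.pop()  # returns 73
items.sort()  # [-9, -4, -3, -1, 3, 18, 30, 44]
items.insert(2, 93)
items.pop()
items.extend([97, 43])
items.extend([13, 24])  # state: [-9, -4, 93, -3, -1, 3, 18, 30, 97, 43, 13, 24]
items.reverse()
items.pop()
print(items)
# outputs [24, 13, 43, 97, 30, 18, 3, -1, -3, 93, -4]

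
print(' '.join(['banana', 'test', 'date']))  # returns banana test date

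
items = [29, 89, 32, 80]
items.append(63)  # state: [29, 89, 32, 80, 63]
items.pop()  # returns 63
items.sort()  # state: [29, 32, 80, 89]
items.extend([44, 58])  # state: [29, 32, 80, 89, 44, 58]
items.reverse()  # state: [58, 44, 89, 80, 32, 29]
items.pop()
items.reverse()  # [32, 80, 89, 44, 58]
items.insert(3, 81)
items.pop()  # 58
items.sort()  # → [32, 44, 80, 81, 89]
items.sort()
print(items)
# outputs [32, 44, 80, 81, 89]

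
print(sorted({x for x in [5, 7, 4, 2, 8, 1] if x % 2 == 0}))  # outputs [2, 4, 8]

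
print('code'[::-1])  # edoc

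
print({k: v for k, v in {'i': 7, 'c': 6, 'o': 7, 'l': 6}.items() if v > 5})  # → {'i': 7, 'c': 6, 'o': 7, 'l': 6}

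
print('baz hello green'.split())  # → ['baz', 'hello', 'green']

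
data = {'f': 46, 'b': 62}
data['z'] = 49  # {'f': 46, 'b': 62, 'z': 49}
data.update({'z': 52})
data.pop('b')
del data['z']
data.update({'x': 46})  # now {'f': 46, 'x': 46}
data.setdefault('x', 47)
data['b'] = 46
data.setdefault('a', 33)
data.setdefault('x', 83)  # 46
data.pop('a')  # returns 33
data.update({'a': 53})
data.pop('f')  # 46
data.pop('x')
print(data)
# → {'b': 46, 'a': 53}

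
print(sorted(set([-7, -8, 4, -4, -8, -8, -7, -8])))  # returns [-8, -7, -4, 4]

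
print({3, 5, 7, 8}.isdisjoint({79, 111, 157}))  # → True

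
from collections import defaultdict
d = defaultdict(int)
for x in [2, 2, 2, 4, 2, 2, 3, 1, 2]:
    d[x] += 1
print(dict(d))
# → {2: 6, 4: 1, 3: 1, 1: 1}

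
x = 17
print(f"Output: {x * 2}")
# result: Output: 34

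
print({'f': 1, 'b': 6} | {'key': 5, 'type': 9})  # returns {'f': 1, 'b': 6, 'key': 5, 'type': 9}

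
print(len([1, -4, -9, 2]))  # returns 4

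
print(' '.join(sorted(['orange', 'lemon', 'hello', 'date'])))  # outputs date hello lemon orange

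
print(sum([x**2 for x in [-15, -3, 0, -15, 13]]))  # 628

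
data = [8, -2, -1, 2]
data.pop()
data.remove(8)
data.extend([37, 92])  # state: [-2, -1, 37, 92]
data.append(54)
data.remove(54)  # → [-2, -1, 37, 92]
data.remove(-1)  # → [-2, 37, 92]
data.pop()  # 92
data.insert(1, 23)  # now [-2, 23, 37]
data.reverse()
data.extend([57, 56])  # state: [37, 23, -2, 57, 56]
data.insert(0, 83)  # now [83, 37, 23, -2, 57, 56]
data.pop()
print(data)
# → [83, 37, 23, -2, 57]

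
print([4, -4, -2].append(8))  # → None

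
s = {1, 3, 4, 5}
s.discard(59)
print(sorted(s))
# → [1, 3, 4, 5]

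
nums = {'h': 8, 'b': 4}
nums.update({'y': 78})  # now {'h': 8, 'b': 4, 'y': 78}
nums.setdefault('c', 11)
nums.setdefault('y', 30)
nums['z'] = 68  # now {'h': 8, 'b': 4, 'y': 78, 'c': 11, 'z': 68}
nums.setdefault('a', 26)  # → 26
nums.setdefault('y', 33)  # 78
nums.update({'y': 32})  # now {'h': 8, 'b': 4, 'y': 32, 'c': 11, 'z': 68, 'a': 26}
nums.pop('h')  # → 8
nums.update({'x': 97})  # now {'b': 4, 'y': 32, 'c': 11, 'z': 68, 'a': 26, 'x': 97}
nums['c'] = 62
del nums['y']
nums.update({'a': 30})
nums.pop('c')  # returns 62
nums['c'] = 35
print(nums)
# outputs {'b': 4, 'z': 68, 'a': 30, 'x': 97, 'c': 35}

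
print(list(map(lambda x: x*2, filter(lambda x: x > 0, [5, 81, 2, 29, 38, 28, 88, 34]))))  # [10, 162, 4, 58, 76, 56, 176, 68]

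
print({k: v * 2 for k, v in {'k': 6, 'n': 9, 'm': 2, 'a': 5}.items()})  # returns {'k': 12, 'n': 18, 'm': 4, 'a': 10}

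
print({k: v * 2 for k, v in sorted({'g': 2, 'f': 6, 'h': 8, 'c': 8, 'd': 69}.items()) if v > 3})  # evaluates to {'c': 16, 'd': 138, 'f': 12, 'h': 16}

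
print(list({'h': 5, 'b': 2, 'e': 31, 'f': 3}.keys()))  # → ['h', 'b', 'e', 'f']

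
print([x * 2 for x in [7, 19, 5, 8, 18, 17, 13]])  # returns [14, 38, 10, 16, 36, 34, 26]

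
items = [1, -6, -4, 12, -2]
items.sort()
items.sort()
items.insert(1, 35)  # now [-6, 35, -4, -2, 1, 12]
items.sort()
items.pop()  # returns 35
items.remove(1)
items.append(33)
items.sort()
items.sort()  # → [-6, -4, -2, 12, 33]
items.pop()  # 33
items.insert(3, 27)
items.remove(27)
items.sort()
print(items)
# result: [-6, -4, -2, 12]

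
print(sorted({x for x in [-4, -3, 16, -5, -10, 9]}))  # [-10, -5, -4, -3, 9, 16]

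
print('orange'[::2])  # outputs oag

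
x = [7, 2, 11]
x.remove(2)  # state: [7, 11]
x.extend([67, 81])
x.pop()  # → 81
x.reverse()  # [67, 11, 7]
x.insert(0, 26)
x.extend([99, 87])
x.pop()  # 87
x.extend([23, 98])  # [26, 67, 11, 7, 99, 23, 98]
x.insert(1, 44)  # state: [26, 44, 67, 11, 7, 99, 23, 98]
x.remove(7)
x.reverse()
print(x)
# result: [98, 23, 99, 11, 67, 44, 26]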